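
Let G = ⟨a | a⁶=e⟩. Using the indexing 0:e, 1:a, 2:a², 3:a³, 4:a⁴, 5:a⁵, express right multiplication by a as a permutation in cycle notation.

(0 1 2 3 4 5)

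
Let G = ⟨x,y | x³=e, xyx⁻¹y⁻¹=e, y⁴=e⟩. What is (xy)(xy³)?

Compute (xy) · (xy³) by multiplying left to right and reducing via the relations at each step:
  (xy) · x = x²y
  (x²y) · y³ = x²

Answer: x²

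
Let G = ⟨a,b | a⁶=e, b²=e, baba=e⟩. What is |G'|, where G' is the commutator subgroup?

G' = [G, G] is generated by all commutators. The generator-pair commutators are: [a, b] = a².
The subgroup they normally generate is {e, a², a⁴}, of order 3.
Check: |G/G'| = 12/3 = 4 is the order of the abelianisation.

Answer: 3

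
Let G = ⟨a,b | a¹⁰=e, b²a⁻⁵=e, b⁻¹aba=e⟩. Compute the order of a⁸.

Compute successive powers until reaching e:
  (a⁸)¹ = a⁸, (a⁸)² = a⁶, (a⁸)³ = a⁴, (a⁸)⁴ = a², (a⁸)⁵ = e.
The smallest positive k with (a⁸)ᵏ = e is 5.

Answer: 5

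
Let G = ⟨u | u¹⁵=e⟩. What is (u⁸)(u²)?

Compute (u⁸) · (u²) by multiplying left to right and reducing via the relations at each step:
  (u⁸) · u² = u¹⁰

Answer: u¹⁰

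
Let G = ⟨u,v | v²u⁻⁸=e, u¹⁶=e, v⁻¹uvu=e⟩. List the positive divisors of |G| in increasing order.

|G| = 32 = 2⁵. By Lagrange's theorem the order of any subgroup divides 32; the divisors of 32 are 1, 2, 4, 8, 16, 32.

Answer: 1, 2, 4, 8, 16, 32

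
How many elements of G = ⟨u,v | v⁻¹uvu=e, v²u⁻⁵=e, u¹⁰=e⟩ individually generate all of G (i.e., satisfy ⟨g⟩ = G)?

⟨g⟩ = G would require ord(g) = |G| = 20, but the maximum element order in G is 10 < 20. So G is not cyclic and no single element generates it: the count is 0.

Answer: 0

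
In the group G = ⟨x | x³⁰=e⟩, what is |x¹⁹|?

Compute successive powers until reaching e:
  (x¹⁹)¹ = x¹⁹, (x¹⁹)² = x⁸, (x¹⁹)³ = x²⁷, (x¹⁹)⁴ = x¹⁶, (x¹⁹)⁵ = x⁵, (x¹⁹)⁶ = x²⁴, (x¹⁹)⁷ = x¹³, (x¹⁹)⁸ = x², (x¹⁹)⁹ = x²¹, (x¹⁹)¹⁰ = x¹⁰, (x¹⁹)¹¹ = x²⁹, (x¹⁹)¹² = x¹⁸, (x¹⁹)¹³ = x⁷, (x¹⁹)¹⁴ = x²⁶, (x¹⁹)¹⁵ = x¹⁵, (x¹⁹)¹⁶ = x⁴, (x¹⁹)¹⁷ = x²³, (x¹⁹)¹⁸ = x¹², (x¹⁹)¹⁹ = x, (x¹⁹)²⁰ = x²⁰, (x¹⁹)²¹ = x⁹, (x¹⁹)²² = x²⁸, (x¹⁹)²³ = x¹⁷, (x¹⁹)²⁴ = x⁶, (x¹⁹)²⁵ = x²⁵, (x¹⁹)²⁶ = x¹⁴, (x¹⁹)²⁷ = x³, (x¹⁹)²⁸ = x²², (x¹⁹)²⁹ = x¹¹, (x¹⁹)³⁰ = e.
The smallest positive k with (x¹⁹)ᵏ = e is 30.

Answer: 30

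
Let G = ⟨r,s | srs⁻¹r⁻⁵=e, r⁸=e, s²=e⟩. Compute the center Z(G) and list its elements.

An element z ∈ Z(G) iff z commutes with every generator.
For example r² is central: (r²)·r = r³ = r·(r²); (r²)·s = r²s = s·(r²).
Whereas r ∉ Z(G) since r·s = rs ≠ r⁵s = s·r.
Checking each of the 16 elements this way gives Z(G) = {e, r², r⁴, r⁶}, of order 4.

Answer: {e, r², r⁴, r⁶}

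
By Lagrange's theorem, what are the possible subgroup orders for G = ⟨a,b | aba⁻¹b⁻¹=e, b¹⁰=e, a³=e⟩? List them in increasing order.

|G| = 30 = 2 · 3 · 5. By Lagrange's theorem the order of any subgroup divides 30; the divisors of 30 are 1, 2, 3, 5, 6, 10, 15, 30.

Answer: 1, 2, 3, 5, 6, 10, 15, 30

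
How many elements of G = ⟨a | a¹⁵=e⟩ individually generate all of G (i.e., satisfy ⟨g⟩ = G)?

G is cyclic of order 15. An element generates G iff its order is 15, and a cyclic group of order 15 has exactly φ(15) = 8 such elements.

Answer: 8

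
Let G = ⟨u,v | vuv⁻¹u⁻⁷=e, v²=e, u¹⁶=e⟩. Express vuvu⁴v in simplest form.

Multiply left to right, reducing at each step:
  v · u = u⁷v
  (u⁷v) · v = u⁷
  (u⁷) · u⁴ = u¹¹
  (u¹¹) · v = u¹¹v

Answer: u¹¹v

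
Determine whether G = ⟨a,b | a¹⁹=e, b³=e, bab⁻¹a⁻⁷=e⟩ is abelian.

a·b = ab but b·a = a⁷b, so a·b ≠ b·a and G is not abelian.

Answer: No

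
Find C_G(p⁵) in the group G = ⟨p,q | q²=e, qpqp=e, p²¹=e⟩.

⟨p⁵⟩ ⊆ C_G(p⁵) since powers of p⁵ commute with p⁵; so |C_G(p⁵)| ≥ |⟨p⁵⟩| = 21.
By orbit–stabilizer, |C_G(p⁵)| = |G| / |conj. class of p⁵| = 42 / 2 = 21.
The 21 elements commuting with p⁵ are {e, p, p², p³, p⁴, p⁵, p⁶, p⁷, p⁸, p⁹, p¹⁰, p¹¹, p¹², p¹³, p¹⁴, p¹⁵, p¹⁶, p¹⁷, p¹⁸, p¹⁹, p²⁰}.

Answer: {e, p, p², p³, p⁴, p⁵, p⁶, p⁷, p⁸, p⁹, p¹⁰, p¹¹, p¹², p¹³, p¹⁴, p¹⁵, p¹⁶, p¹⁷, p¹⁸, p¹⁹, p²⁰}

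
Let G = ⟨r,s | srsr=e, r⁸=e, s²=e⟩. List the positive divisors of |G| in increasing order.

|G| = 16 = 2⁴. By Lagrange's theorem the order of any subgroup divides 16; the divisors of 16 are 1, 2, 4, 8, 16.

Answer: 1, 2, 4, 8, 16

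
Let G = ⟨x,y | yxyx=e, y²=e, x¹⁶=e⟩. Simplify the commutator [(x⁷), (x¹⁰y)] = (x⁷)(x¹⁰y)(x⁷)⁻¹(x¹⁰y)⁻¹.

[(x⁷), (x¹⁰y)] = (x⁷)·(x¹⁰y)·(x⁷)⁻¹·(x¹⁰y)⁻¹.
  (x⁷) · (x¹⁰y) = xy
  (xy) · (x⁹) = x⁸y
  (x⁸y) · (x¹⁰y) = x¹⁴

Answer: x¹⁴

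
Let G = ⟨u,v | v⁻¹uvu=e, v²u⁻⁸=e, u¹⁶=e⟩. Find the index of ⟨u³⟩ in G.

First find ord(u³) by computing successive powers:
  (u³)¹ = u³, (u³)² = u⁶, (u³)³ = u⁹, (u³)⁴ = u¹², (u³)⁵ = u¹⁵, (u³)⁶ = u², (u³)⁷ = u⁵, (u³)⁸ = u⁸, (u³)⁹ = u¹¹, (u³)¹⁰ = u¹⁴, (u³)¹¹ = u, (u³)¹² = u⁴, (u³)¹³ = u⁷, (u³)¹⁴ = u¹⁰, (u³)¹⁵ = u¹³, (u³)¹⁶ = e.
So |⟨u³⟩| = ord(u³) = 16. With |G| = 32, by Lagrange [G : ⟨u³⟩] = 32/16 = 2.

Answer: 2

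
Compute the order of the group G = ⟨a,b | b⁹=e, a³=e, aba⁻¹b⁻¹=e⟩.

Enumerate words in the generators, reducing via the relations: the distinct elements are
  {a, b, e, ab, a², b², b³, b⁴, b⁵, b⁶, b⁷, b⁸, ab², ab³, ab⁴, ab⁵, ab⁶, ab⁷, ab⁸, a²b, a²b², a²b³, a²b⁴, a²b⁵, a²b⁶, a²b⁷, a²b⁸}.
No further products give new elements, so |G| = 27.

Answer: 27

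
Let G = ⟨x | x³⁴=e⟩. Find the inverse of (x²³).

The order of (x²³) is 34 (smallest k with (x²³)ᵏ = e), so (x²³)⁻¹ = (x²³)³³ = x¹¹.
Check: (x²³) · (x¹¹) → (x²³) · x¹¹ = e, giving e as required.

Answer: x¹¹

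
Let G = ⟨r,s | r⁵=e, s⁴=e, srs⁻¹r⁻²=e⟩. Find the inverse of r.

The order of r is 5 (smallest k with rᵏ = e), so r⁻¹ = r⁴ = r⁴.
Check: r · (r⁴) → r · r⁴ = e, giving e as required.

Answer: r⁴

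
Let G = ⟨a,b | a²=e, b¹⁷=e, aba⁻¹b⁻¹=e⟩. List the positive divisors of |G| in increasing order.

|G| = 34 = 2 · 17. By Lagrange's theorem the order of any subgroup divides 34; the divisors of 34 are 1, 2, 17, 34.

Answer: 1, 2, 17, 34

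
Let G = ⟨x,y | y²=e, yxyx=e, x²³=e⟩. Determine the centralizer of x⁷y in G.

⟨x⁷y⟩ ⊆ C_G(x⁷y) since powers of x⁷y commute with x⁷y; so |C_G(x⁷y)| ≥ |⟨x⁷y⟩| = 2.
By orbit–stabilizer, |C_G(x⁷y)| = |G| / |conj. class of x⁷y| = 46 / 23 = 2.
The 2 elements commuting with x⁷y are {e, x⁷y}.

Answer: {e, x⁷y}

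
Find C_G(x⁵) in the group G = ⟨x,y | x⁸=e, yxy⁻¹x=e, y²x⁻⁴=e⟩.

⟨x⁵⟩ ⊆ C_G(x⁵) since powers of x⁵ commute with x⁵; so |C_G(x⁵)| ≥ |⟨x⁵⟩| = 8.
By orbit–stabilizer, |C_G(x⁵)| = |G| / |conj. class of x⁵| = 16 / 2 = 8.
The 8 elements commuting with x⁵ are {e, x, x², x³, x⁴, x⁵, x⁶, x⁷}.

Answer: {e, x, x², x³, x⁴, x⁵, x⁶, x⁷}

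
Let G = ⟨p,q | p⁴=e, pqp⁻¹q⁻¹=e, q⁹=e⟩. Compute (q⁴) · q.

Compute (q⁴) · q by multiplying left to right and reducing via the relations at each step:
  (q⁴) · q = q⁵

Answer: q⁵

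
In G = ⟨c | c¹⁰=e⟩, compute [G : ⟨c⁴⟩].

First find ord(c⁴) by computing successive powers:
  (c⁴)¹ = c⁴, (c⁴)² = c⁸, (c⁴)³ = c², (c⁴)⁴ = c⁶, (c⁴)⁵ = e.
So |⟨c⁴⟩| = ord(c⁴) = 5. With |G| = 10, by Lagrange [G : ⟨c⁴⟩] = 10/5 = 2.

Answer: 2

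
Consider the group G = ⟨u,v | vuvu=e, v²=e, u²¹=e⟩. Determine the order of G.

Enumerate words in the generators, reducing via the relations: the distinct elements are
  {e, u, v, uv, u², u³, u⁴, u⁵, u⁶, u⁷, u⁸, u⁹, u²v, u²⁰, u³v, u¹², u¹³, u¹¹, u¹⁰, u¹⁴, u¹⁵, u¹⁶, u¹⁷, u¹⁸, u¹⁹, u⁴v, u⁵v, u⁶v, u⁷v, u⁸v, u⁹v, u²⁰v, u¹²v, u¹³v, u¹¹v, u¹⁰v, u¹⁴v, u¹⁵v, u¹⁶v, u¹⁷v, u¹⁸v, u¹⁹v}.
No further products give new elements, so |G| = 42.

Answer: 42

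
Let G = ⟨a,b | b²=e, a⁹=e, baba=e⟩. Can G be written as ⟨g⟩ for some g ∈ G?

Every cyclic group is abelian. But a·b = ab while b·a = a⁸b, so a·b ≠ b·a and G is not abelian. Hence G is not cyclic.

Answer: No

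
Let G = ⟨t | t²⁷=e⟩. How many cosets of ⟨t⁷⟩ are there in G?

First find ord(t⁷) by computing successive powers:
  (t⁷)¹ = t⁷, (t⁷)² = t¹⁴, (t⁷)³ = t²¹, (t⁷)⁴ = t, (t⁷)⁵ = t⁸, (t⁷)⁶ = t¹⁵, (t⁷)⁷ = t²², (t⁷)⁸ = t², (t⁷)⁹ = t⁹, (t⁷)¹⁰ = t¹⁶, (t⁷)¹¹ = t²³, (t⁷)¹² = t³, (t⁷)¹³ = t¹⁰, (t⁷)¹⁴ = t¹⁷, (t⁷)¹⁵ = t²⁴, (t⁷)¹⁶ = t⁴, (t⁷)¹⁷ = t¹¹, (t⁷)¹⁸ = t¹⁸, (t⁷)¹⁹ = t²⁵, (t⁷)²⁰ = t⁵, (t⁷)²¹ = t¹², (t⁷)²² = t¹⁹, (t⁷)²³ = t²⁶, (t⁷)²⁴ = t⁶, (t⁷)²⁵ = t¹³, (t⁷)²⁶ = t²⁰, (t⁷)²⁷ = e.
So |⟨t⁷⟩| = ord(t⁷) = 27. With |G| = 27, by Lagrange [G : ⟨t⁷⟩] = 27/27 = 1.

Answer: 1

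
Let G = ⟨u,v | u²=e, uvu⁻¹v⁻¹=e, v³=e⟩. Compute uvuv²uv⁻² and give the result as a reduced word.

Multiply left to right, reducing at each step:
  u · v = uv
  (uv) · u = v
  v · v² = e
  e · u = u
  u · v⁻² = uv

Answer: uv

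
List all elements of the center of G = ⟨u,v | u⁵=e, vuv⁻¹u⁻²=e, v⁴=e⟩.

An element z ∈ Z(G) iff z commutes with every generator.
For example e is central: e·u = u = u·e; e·v = v = v·e.
Whereas u ∉ Z(G) since u·v = uv ≠ u²v = v·u.
Checking each of the 20 elements this way gives Z(G) = {e}, of order 1.

Answer: {e}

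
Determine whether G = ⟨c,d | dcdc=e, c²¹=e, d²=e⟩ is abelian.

c·d = cd but d·c = c²⁰d, so c·d ≠ d·c and G is not abelian.

Answer: No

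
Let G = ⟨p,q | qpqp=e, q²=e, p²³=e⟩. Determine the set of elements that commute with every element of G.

An element z ∈ Z(G) iff z commutes with every generator.
For example e is central: e·p = p = p·e; e·q = q = q·e.
Whereas p ∉ Z(G) since p·q = pq ≠ p²²q = q·p.
Checking each of the 46 elements this way gives Z(G) = {e}, of order 1.

Answer: {e}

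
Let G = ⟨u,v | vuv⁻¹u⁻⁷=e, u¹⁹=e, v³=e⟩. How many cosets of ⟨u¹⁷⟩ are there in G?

First find ord(u¹⁷) by computing successive powers:
  (u¹⁷)¹ = u¹⁷, (u¹⁷)² = u¹⁵, (u¹⁷)³ = u¹³, (u¹⁷)⁴ = u¹¹, (u¹⁷)⁵ = u⁹, (u¹⁷)⁶ = u⁷, (u¹⁷)⁷ = u⁵, (u¹⁷)⁸ = u³, (u¹⁷)⁹ = u, (u¹⁷)¹⁰ = u¹⁸, (u¹⁷)¹¹ = u¹⁶, (u¹⁷)¹² = u¹⁴, (u¹⁷)¹³ = u¹², (u¹⁷)¹⁴ = u¹⁰, (u¹⁷)¹⁵ = u⁸, (u¹⁷)¹⁶ = u⁶, (u¹⁷)¹⁷ = u⁴, (u¹⁷)¹⁸ = u², (u¹⁷)¹⁹ = e.
So |⟨u¹⁷⟩| = ord(u¹⁷) = 19. With |G| = 57, by Lagrange [G : ⟨u¹⁷⟩] = 57/19 = 3.

Answer: 3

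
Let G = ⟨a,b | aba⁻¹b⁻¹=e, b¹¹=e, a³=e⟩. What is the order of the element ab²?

Compute successive powers until reaching e:
  (ab²)¹ = ab², (ab²)² = a²b⁴, (ab²)³ = b⁶, (ab²)⁴ = ab⁸, (ab²)⁵ = a²b¹⁰, (ab²)⁶ = b, (ab²)⁷ = ab³, (ab²)⁸ = a²b⁵, (ab²)⁹ = b⁷, (ab²)¹⁰ = ab⁹, (ab²)¹¹ = a², (ab²)¹² = b², (ab²)¹³ = ab⁴, (ab²)¹⁴ = a²b⁶, (ab²)¹⁵ = b⁸, (ab²)¹⁶ = ab¹⁰, (ab²)¹⁷ = a²b, (ab²)¹⁸ = b³, (ab²)¹⁹ = ab⁵, (ab²)²⁰ = a²b⁷, (ab²)²¹ = b⁹, (ab²)²² = a, (ab²)²³ = a²b², (ab²)²⁴ = b⁴, (ab²)²⁵ = ab⁶, (ab²)²⁶ = a²b⁸, (ab²)²⁷ = b¹⁰, (ab²)²⁸ = ab, (ab²)²⁹ = a²b³, (ab²)³⁰ = b⁵, (ab²)³¹ = ab⁷, (ab²)³² = a²b⁹, (ab²)³³ = e.
The smallest positive k with (ab²)ᵏ = e is 33.

Answer: 33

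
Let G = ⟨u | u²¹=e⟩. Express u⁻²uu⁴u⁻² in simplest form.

Multiply left to right, reducing at each step:
  (u¹⁹) · u = u²⁰
  (u²⁰) · u⁴ = u³
  (u³) · u⁻² = u

Answer: u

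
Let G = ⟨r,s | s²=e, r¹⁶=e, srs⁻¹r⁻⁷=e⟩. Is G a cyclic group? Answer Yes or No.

Every cyclic group is abelian. But r·s = rs while s·r = r⁷s, so r·s ≠ s·r and G is not abelian. Hence G is not cyclic.

Answer: No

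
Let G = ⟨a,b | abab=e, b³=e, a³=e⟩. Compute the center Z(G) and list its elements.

An element z ∈ Z(G) iff z commutes with every generator.
For example e is central: e·a = a = a·e; e·b = b = b·e.
Whereas a ∉ Z(G) since a·b = ab ≠ a²b² = b·a.
Checking each of the 12 elements this way gives Z(G) = {e}, of order 1.

Answer: {e}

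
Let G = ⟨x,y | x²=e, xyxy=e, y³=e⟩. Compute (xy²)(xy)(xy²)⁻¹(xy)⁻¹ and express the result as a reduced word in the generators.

[(xy²), (xy)] = (xy²)·(xy)·(xy²)⁻¹·(xy)⁻¹.
  (xy²) · (xy) = y²
  (y²) · (xy²) = x
  x · (xy) = y

Answer: y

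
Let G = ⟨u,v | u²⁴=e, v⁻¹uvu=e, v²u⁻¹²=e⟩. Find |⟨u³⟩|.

|⟨u³⟩| equals the order of u³. Compute successive powers until reaching e:
  (u³)¹ = u³, (u³)² = u⁶, (u³)³ = u⁹, (u³)⁴ = u¹², (u³)⁵ = u¹⁵, (u³)⁶ = u¹⁸, (u³)⁷ = u²¹, (u³)⁸ = e.
The smallest positive k with (u³)ᵏ = e is 8, so |⟨u³⟩| = 8.

Answer: 8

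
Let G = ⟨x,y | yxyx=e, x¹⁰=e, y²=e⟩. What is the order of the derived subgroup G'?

G' = [G, G] is generated by all commutators. The generator-pair commutators are: [x, y] = x².
The subgroup they normally generate is {e, x², x⁴, x⁶, x⁸}, of order 5.
Check: |G/G'| = 20/5 = 4 is the order of the abelianisation.

Answer: 5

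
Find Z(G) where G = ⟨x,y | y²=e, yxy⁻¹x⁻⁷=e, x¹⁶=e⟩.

An element z ∈ Z(G) iff z commutes with every generator.
For example x⁸ is central: (x⁸)·x = x⁹ = x·(x⁸); (x⁸)·y = x⁸y = y·(x⁸).
Whereas x ∉ Z(G) since x·y = xy ≠ x⁷y = y·x.
Checking each of the 32 elements this way gives Z(G) = {e, x⁸}, of order 2.

Answer: {e, x⁸}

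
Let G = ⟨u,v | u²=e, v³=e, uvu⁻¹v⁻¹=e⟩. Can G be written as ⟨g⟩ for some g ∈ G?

|G| = 6. The element uv has order 6 (its powers give 6 distinct elements), so ⟨uv⟩ = G and G is cyclic.

Answer: Yes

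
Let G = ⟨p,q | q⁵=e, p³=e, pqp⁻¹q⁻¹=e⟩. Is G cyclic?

|G| = 15. The element pq has order 15 (its powers give 15 distinct elements), so ⟨pq⟩ = G and G is cyclic.

Answer: Yes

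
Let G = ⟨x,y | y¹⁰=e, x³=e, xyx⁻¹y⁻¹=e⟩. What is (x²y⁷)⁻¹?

The order of (x²y⁷) is 30 (smallest k with (x²y⁷)ᵏ = e), so (x²y⁷)⁻¹ = (x²y⁷)²⁹ = xy³.
Check: (x²y⁷) · (xy³) → (x²y⁷) · x = y⁷;   (y⁷) · y³ = e, giving e as required.

Answer: xy³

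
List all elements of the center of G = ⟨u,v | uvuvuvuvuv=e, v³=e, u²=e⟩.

An element z ∈ Z(G) iff z commutes with every generator.
For example e is central: e·u = u = u·e; e·v = v = v·e.
Whereas u ∉ Z(G) since u·v = uv ≠ vu = v·u.
Checking each of the 60 elements this way gives Z(G) = {e}, of order 1.

Answer: {e}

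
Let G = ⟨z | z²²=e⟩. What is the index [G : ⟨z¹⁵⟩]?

First find ord(z¹⁵) by computing successive powers:
  (z¹⁵)¹ = z¹⁵, (z¹⁵)² = z⁸, (z¹⁵)³ = z, (z¹⁵)⁴ = z¹⁶, (z¹⁵)⁵ = z⁹, (z¹⁵)⁶ = z², (z¹⁵)⁷ = z¹⁷, (z¹⁵)⁸ = z¹⁰, (z¹⁵)⁹ = z³, (z¹⁵)¹⁰ = z¹⁸, (z¹⁵)¹¹ = z¹¹, (z¹⁵)¹² = z⁴, (z¹⁵)¹³ = z¹⁹, (z¹⁵)¹⁴ = z¹², (z¹⁵)¹⁵ = z⁵, (z¹⁵)¹⁶ = z²⁰, (z¹⁵)¹⁷ = z¹³, (z¹⁵)¹⁸ = z⁶, (z¹⁵)¹⁹ = z²¹, (z¹⁵)²⁰ = z¹⁴, (z¹⁵)²¹ = z⁷, (z¹⁵)²² = e.
So |⟨z¹⁵⟩| = ord(z¹⁵) = 22. With |G| = 22, by Lagrange [G : ⟨z¹⁵⟩] = 22/22 = 1.

Answer: 1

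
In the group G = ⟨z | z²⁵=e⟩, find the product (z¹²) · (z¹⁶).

Compute (z¹²) · (z¹⁶) by multiplying left to right and reducing via the relations at each step:
  (z¹²) · z¹⁶ = z³

Answer: z³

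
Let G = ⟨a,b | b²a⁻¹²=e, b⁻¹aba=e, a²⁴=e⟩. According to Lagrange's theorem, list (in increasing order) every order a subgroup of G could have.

|G| = 48 = 2⁴ · 3. By Lagrange's theorem the order of any subgroup divides 48; the divisors of 48 are 1, 2, 3, 4, 6, 8, 12, 16, 24, 48.

Answer: 1, 2, 3, 4, 6, 8, 12, 16, 24, 48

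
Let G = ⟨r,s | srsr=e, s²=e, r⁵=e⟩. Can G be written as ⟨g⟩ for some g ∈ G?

Every cyclic group is abelian. But r·s = rs while s·r = r⁴s, so r·s ≠ s·r and G is not abelian. Hence G is not cyclic.

Answer: No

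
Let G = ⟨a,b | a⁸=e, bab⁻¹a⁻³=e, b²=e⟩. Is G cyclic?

Every cyclic group is abelian. But a·b = ab while b·a = a³b, so a·b ≠ b·a and G is not abelian. Hence G is not cyclic.

Answer: No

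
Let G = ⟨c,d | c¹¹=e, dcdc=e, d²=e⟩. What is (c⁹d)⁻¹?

The order of (c⁹d) is 2 (smallest k with (c⁹d)ᵏ = e), so (c⁹d)⁻¹ = (c⁹d)¹ = c⁹d.
Check: (c⁹d) · (c⁹d) → (c⁹d) · c⁹ = d;   d · d = e, giving e as required.

Answer: c⁹d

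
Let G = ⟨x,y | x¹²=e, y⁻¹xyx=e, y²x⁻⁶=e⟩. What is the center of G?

An element z ∈ Z(G) iff z commutes with every generator.
For example x⁶ is central: (x⁶)·x = x⁷ = x·(x⁶); (x⁶)·y = y⁻¹ = y·(x⁶).
Whereas x ∉ Z(G) since x·y = xy ≠ x⁵y⁻¹ = y·x.
Checking each of the 24 elements this way gives Z(G) = {e, x⁶}, of order 2.

Answer: {e, x⁶}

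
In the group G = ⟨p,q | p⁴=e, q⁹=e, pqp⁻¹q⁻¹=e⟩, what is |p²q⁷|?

Compute successive powers until reaching e:
  (p²q⁷)¹ = p²q⁷, (p²q⁷)² = q⁵, (p²q⁷)³ = p²q³, (p²q⁷)⁴ = q, (p²q⁷)⁵ = p²q⁸, (p²q⁷)⁶ = q⁶, (p²q⁷)⁷ = p²q⁴, (p²q⁷)⁸ = q², (p²q⁷)⁹ = p², (p²q⁷)¹⁰ = q⁷, (p²q⁷)¹¹ = p²q⁵, (p²q⁷)¹² = q³, (p²q⁷)¹³ = p²q, (p²q⁷)¹⁴ = q⁸, (p²q⁷)¹⁵ = p²q⁶, (p²q⁷)¹⁶ = q⁴, (p²q⁷)¹⁷ = p²q², (p²q⁷)¹⁸ = e.
The smallest positive k with (p²q⁷)ᵏ = e is 18.

Answer: 18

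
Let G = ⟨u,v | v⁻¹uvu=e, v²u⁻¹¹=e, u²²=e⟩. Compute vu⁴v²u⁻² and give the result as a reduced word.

Multiply left to right, reducing at each step:
  v · u⁴ = u⁷v⁻¹
  (u⁷v⁻¹) · v² = u⁷v
  (u⁷v) · u⁻² = u⁹v

Answer: u⁹v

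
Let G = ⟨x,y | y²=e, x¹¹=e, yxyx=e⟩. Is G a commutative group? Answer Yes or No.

x·y = xy but y·x = x¹⁰y, so x·y ≠ y·x and G is not abelian.

Answer: No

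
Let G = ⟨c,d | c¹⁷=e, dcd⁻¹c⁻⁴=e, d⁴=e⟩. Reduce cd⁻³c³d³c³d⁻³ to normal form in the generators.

Multiply left to right, reducing at each step:
  c · d⁻³ = cd
  (cd) · c³ = c¹³d
  (c¹³d) · d³ = c¹³
  (c¹³) · c³ = c¹⁶
  (c¹⁶) · d⁻³ = c¹⁶d

Answer: c¹⁶d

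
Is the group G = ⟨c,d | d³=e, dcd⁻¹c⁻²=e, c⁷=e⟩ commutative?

c·d = cd but d·c = c²d, so c·d ≠ d·c and G is not abelian.

Answer: No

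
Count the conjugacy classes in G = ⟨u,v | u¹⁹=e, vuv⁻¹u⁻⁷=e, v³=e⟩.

The conjugacy classes (representative and size) are:
  [e] (size 1), [u¹¹] (size 3), [u¹⁴] (size 3), [u⁶] (size 3), [u¹⁷] (size 3), [u¹²] (size 3), [u¹⁰] (size 3), [u²v] (size 19), [u¹⁸v²] (size 19).
Class equation: 1 + 3 + 3 + 3 + 3 + 3 + 3 + 19 + 19 = 57 = |G|. So G has 9 conjugacy classes.

Answer: 9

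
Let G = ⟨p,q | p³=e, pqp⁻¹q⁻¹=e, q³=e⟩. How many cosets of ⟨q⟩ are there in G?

First find ord(q) by computing successive powers:
  q¹ = q, q² = q², q³ = e.
So |⟨q⟩| = ord(q) = 3. With |G| = 9, by Lagrange [G : ⟨q⟩] = 9/3 = 3.

Answer: 3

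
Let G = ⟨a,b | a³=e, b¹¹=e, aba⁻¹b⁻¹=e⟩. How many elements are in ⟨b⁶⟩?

|⟨b⁶⟩| equals the order of b⁶. Compute successive powers until reaching e:
  (b⁶)¹ = b⁶, (b⁶)² = b, (b⁶)³ = b⁷, (b⁶)⁴ = b², (b⁶)⁵ = b⁸, (b⁶)⁶ = b³, (b⁶)⁷ = b⁹, (b⁶)⁸ = b⁴, (b⁶)⁹ = b¹⁰, (b⁶)¹⁰ = b⁵, (b⁶)¹¹ = e.
The smallest positive k with (b⁶)ᵏ = e is 11, so |⟨b⁶⟩| = 11.

Answer: 11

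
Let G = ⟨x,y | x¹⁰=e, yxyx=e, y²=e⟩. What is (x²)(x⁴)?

Compute (x²) · (x⁴) by multiplying left to right and reducing via the relations at each step:
  (x²) · x⁴ = x⁶

Answer: x⁶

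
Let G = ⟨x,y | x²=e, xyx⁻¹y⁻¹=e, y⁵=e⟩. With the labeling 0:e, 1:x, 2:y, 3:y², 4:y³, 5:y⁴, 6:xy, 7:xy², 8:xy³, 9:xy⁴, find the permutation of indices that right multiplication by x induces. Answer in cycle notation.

(0 1)(2 6)(3 7)(4 8)(5 9)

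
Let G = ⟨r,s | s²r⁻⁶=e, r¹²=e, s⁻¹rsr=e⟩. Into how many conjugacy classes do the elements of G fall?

The conjugacy classes (representative and size) are:
  [e] (size 1), [r¹¹] (size 2), [r²] (size 2), [r⁹] (size 2), [r⁴] (size 2), [r⁵] (size 2), [r⁶] (size 1), [r²s] (size 6), [rs] (size 6).
Class equation: 1 + 2 + 2 + 2 + 2 + 2 + 1 + 6 + 6 = 24 = |G|. So G has 9 conjugacy classes.

Answer: 9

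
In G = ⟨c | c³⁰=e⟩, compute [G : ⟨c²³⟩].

First find ord(c²³) by computing successive powers:
  (c²³)¹ = c²³, (c²³)² = c¹⁶, (c²³)³ = c⁹, (c²³)⁴ = c², (c²³)⁵ = c²⁵, (c²³)⁶ = c¹⁸, (c²³)⁷ = c¹¹, (c²³)⁸ = c⁴, (c²³)⁹ = c²⁷, (c²³)¹⁰ = c²⁰, (c²³)¹¹ = c¹³, (c²³)¹² = c⁶, (c²³)¹³ = c²⁹, (c²³)¹⁴ = c²², (c²³)¹⁵ = c¹⁵, (c²³)¹⁶ = c⁸, (c²³)¹⁷ = c, (c²³)¹⁸ = c²⁴, (c²³)¹⁹ = c¹⁷, (c²³)²⁰ = c¹⁰, (c²³)²¹ = c³, (c²³)²² = c²⁶, (c²³)²³ = c¹⁹, (c²³)²⁴ = c¹², (c²³)²⁵ = c⁵, (c²³)²⁶ = c²⁸, (c²³)²⁷ = c²¹, (c²³)²⁸ = c¹⁴, (c²³)²⁹ = c⁷, (c²³)³⁰ = e.
So |⟨c²³⟩| = ord(c²³) = 30. With |G| = 30, by Lagrange [G : ⟨c²³⟩] = 30/30 = 1.

Answer: 1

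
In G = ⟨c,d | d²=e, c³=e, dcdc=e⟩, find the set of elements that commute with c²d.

⟨c²d⟩ ⊆ C_G(c²d) since powers of c²d commute with c²d; so |C_G(c²d)| ≥ |⟨c²d⟩| = 2.
By orbit–stabilizer, |C_G(c²d)| = |G| / |conj. class of c²d| = 6 / 3 = 2.
The 2 elements commuting with c²d are {e, c²d}.

Answer: {e, c²d}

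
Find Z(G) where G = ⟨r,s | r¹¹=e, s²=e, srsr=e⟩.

An element z ∈ Z(G) iff z commutes with every generator.
For example e is central: e·r = r = r·e; e·s = s = s·e.
Whereas r ∉ Z(G) since r·s = rs ≠ r¹⁰s = s·r.
Checking each of the 22 elements this way gives Z(G) = {e}, of order 1.

Answer: {e}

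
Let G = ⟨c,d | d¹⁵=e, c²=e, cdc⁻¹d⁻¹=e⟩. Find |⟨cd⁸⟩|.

|⟨cd⁸⟩| equals the order of cd⁸. Compute successive powers until reaching e:
  (cd⁸)¹ = cd⁸, (cd⁸)² = d, (cd⁸)³ = cd⁹, (cd⁸)⁴ = d², (cd⁸)⁵ = cd¹⁰, (cd⁸)⁶ = d³, (cd⁸)⁷ = cd¹¹, (cd⁸)⁸ = d⁴, (cd⁸)⁹ = cd¹², (cd⁸)¹⁰ = d⁵, (cd⁸)¹¹ = cd¹³, (cd⁸)¹² = d⁶, (cd⁸)¹³ = cd¹⁴, (cd⁸)¹⁴ = d⁷, (cd⁸)¹⁵ = c, (cd⁸)¹⁶ = d⁸, (cd⁸)¹⁷ = cd, (cd⁸)¹⁸ = d⁹, (cd⁸)¹⁹ = cd², (cd⁸)²⁰ = d¹⁰, (cd⁸)²¹ = cd³, (cd⁸)²² = d¹¹, (cd⁸)²³ = cd⁴, (cd⁸)²⁴ = d¹², (cd⁸)²⁵ = cd⁵, (cd⁸)²⁶ = d¹³, (cd⁸)²⁷ = cd⁶, (cd⁸)²⁸ = d¹⁴, (cd⁸)²⁹ = cd⁷, (cd⁸)³⁰ = e.
The smallest positive k with (cd⁸)ᵏ = e is 30, so |⟨cd⁸⟩| = 30.

Answer: 30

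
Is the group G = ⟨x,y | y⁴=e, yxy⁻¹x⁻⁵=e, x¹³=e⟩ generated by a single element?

Every cyclic group is abelian. But x·y = xy while y·x = x⁵y, so x·y ≠ y·x and G is not abelian. Hence G is not cyclic.

Answer: No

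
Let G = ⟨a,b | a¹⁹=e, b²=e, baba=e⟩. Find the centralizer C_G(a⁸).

⟨a⁸⟩ ⊆ C_G(a⁸) since powers of a⁸ commute with a⁸; so |C_G(a⁸)| ≥ |⟨a⁸⟩| = 19.
By orbit–stabilizer, |C_G(a⁸)| = |G| / |conj. class of a⁸| = 38 / 2 = 19.
The 19 elements commuting with a⁸ are {e, a, a², a³, a⁴, a⁵, a⁶, a⁷, a⁸, a⁹, a¹⁰, a¹¹, a¹², a¹³, a¹⁴, a¹⁵, a¹⁶, a¹⁷, a¹⁸}.

Answer: {e, a, a², a³, a⁴, a⁵, a⁶, a⁷, a⁸, a⁹, a¹⁰, a¹¹, a¹², a¹³, a¹⁴, a¹⁵, a¹⁶, a¹⁷, a¹⁸}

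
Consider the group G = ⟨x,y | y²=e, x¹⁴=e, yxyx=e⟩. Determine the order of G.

Enumerate words in the generators, reducing via the relations: the distinct elements are
  {e, x, y, xy, x², x³, x⁴, x⁵, x⁶, x⁷, x⁸, x⁹, x²y, x³y, x¹², x¹³, x¹¹, x¹⁰, x⁴y, x⁵y, x⁶y, x⁷y, x⁸y, x⁹y, x¹²y, x¹³y, x¹¹y, x¹⁰y}.
No further products give new elements, so |G| = 28.

Answer: 28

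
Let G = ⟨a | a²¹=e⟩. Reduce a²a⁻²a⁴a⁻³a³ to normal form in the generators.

Multiply left to right, reducing at each step:
  (a²) · a⁻² = e
  e · a⁴ = a⁴
  (a⁴) · a⁻³ = a
  a · a³ = a⁴

Answer: a⁴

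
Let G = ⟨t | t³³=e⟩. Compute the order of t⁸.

Compute successive powers until reaching e:
  (t⁸)¹ = t⁸, (t⁸)² = t¹⁶, (t⁸)³ = t²⁴, (t⁸)⁴ = t³², (t⁸)⁵ = t⁷, (t⁸)⁶ = t¹⁵, (t⁸)⁷ = t²³, (t⁸)⁸ = t³¹, (t⁸)⁹ = t⁶, (t⁸)¹⁰ = t¹⁴, (t⁸)¹¹ = t²², (t⁸)¹² = t³⁰, (t⁸)¹³ = t⁵, (t⁸)¹⁴ = t¹³, (t⁸)¹⁵ = t²¹, (t⁸)¹⁶ = t²⁹, (t⁸)¹⁷ = t⁴, (t⁸)¹⁸ = t¹², (t⁸)¹⁹ = t²⁰, (t⁸)²⁰ = t²⁸, (t⁸)²¹ = t³, (t⁸)²² = t¹¹, (t⁸)²³ = t¹⁹, (t⁸)²⁴ = t²⁷, (t⁸)²⁵ = t², (t⁸)²⁶ = t¹⁰, (t⁸)²⁷ = t¹⁸, (t⁸)²⁸ = t²⁶, (t⁸)²⁹ = t, (t⁸)³⁰ = t⁹, (t⁸)³¹ = t¹⁷, (t⁸)³² = t²⁵, (t⁸)³³ = e.
The smallest positive k with (t⁸)ᵏ = e is 33.

Answer: 33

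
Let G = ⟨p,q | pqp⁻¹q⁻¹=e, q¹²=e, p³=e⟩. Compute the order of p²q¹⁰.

Compute successive powers until reaching e:
  (p²q¹⁰)¹ = p²q¹⁰, (p²q¹⁰)² = pq⁸, (p²q¹⁰)³ = q⁶, (p²q¹⁰)⁴ = p²q⁴, (p²q¹⁰)⁵ = pq², (p²q¹⁰)⁶ = e.
The smallest positive k with (p²q¹⁰)ᵏ = e is 6.

Answer: 6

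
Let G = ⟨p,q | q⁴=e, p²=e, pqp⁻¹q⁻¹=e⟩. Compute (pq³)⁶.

Compute successive powers of (pq³), reducing at each step:
  (pq³)²: (pq³) · p = q³;   (q³) · q³ = q²
  (pq³)³: (q²) · p = pq²;   (pq²) · q³ = pq
  (pq³)⁴: (pq) · p = q;   q · q³ = e
  (pq³)⁵: e · p = p;   p · q³ = pq³
  (pq³)⁶: (pq³) · p = q³;   (q³) · q³ = q²

Answer: q²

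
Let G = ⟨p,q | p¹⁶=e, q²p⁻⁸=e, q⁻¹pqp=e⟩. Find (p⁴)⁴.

Compute successive powers of (p⁴), reducing at each step:
  (p⁴)²: (p⁴) · p⁴ = p⁸
  (p⁴)³: (p⁸) · p⁴ = p¹²
  (p⁴)⁴: (p¹²) · p⁴ = e

Answer: e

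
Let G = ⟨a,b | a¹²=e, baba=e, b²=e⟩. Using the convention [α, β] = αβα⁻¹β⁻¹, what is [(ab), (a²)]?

[(ab), (a²)] = (ab)·(a²)·(ab)⁻¹·(a²)⁻¹.
  (ab) · (a²) = a¹¹b
  (a¹¹b) · (ab) = a¹⁰
  (a¹⁰) · (a¹⁰) = a⁸

Answer: a⁸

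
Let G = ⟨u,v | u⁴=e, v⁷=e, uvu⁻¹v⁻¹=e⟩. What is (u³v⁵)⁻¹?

The order of (u³v⁵) is 28 (smallest k with (u³v⁵)ᵏ = e), so (u³v⁵)⁻¹ = (u³v⁵)²⁷ = uv².
Check: (u³v⁵) · (uv²) → (u³v⁵) · u = v⁵;   (v⁵) · v² = e, giving e as required.

Answer: uv²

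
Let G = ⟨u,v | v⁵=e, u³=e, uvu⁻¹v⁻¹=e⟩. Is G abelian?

Each pair of generators commutes: u·v = uv = v·u. Since the generators pairwise commute, every element of G commutes with every other, so G is abelian.

Answer: Yes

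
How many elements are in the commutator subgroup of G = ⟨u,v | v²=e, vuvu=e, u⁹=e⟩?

G' = [G, G] is generated by all commutators. The generator-pair commutators are: [u, v] = u².
The subgroup they normally generate is {e, u, u², u³, u⁴, u⁵, u⁶, u⁷, u⁸}, of order 9.
Check: |G/G'| = 18/9 = 2 is the order of the abelianisation.

Answer: 9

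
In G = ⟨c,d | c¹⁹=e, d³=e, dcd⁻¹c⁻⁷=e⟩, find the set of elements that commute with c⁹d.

⟨c⁹d⟩ ⊆ C_G(c⁹d) since powers of c⁹d commute with c⁹d; so |C_G(c⁹d)| ≥ |⟨c⁹d⟩| = 3.
By orbit–stabilizer, |C_G(c⁹d)| = |G| / |conj. class of c⁹d| = 57 / 19 = 3.
The 3 elements commuting with c⁹d are {e, c⁹d, c¹⁵d²}.

Answer: {e, c⁹d, c¹⁵d²}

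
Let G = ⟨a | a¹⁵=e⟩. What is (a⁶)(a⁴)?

Compute (a⁶) · (a⁴) by multiplying left to right and reducing via the relations at each step:
  (a⁶) · a⁴ = a¹⁰

Answer: a¹⁰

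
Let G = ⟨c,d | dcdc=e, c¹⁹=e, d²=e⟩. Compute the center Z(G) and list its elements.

An element z ∈ Z(G) iff z commutes with every generator.
For example e is central: e·c = c = c·e; e·d = d = d·e.
Whereas c ∉ Z(G) since c·d = cd ≠ c¹⁸d = d·c.
Checking each of the 38 elements this way gives Z(G) = {e}, of order 1.

Answer: {e}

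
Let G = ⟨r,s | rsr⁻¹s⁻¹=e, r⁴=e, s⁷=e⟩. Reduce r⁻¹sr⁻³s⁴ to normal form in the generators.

Multiply left to right, reducing at each step:
  (r³) · s = r³s
  (r³s) · r⁻³ = s
  s · s⁴ = s⁵

Answer: s⁵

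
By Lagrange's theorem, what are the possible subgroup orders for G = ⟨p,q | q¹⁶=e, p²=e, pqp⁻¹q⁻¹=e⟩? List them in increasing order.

|G| = 32 = 2⁵. By Lagrange's theorem the order of any subgroup divides 32; the divisors of 32 are 1, 2, 4, 8, 16, 32.

Answer: 1, 2, 4, 8, 16, 32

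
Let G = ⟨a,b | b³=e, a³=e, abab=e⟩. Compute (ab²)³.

Compute successive powers of (ab²), reducing at each step:
  (ab²)²: (ab²) · a = ab²a;   (ab²a) · b² = ba²
  (ab²)³: (ba²) · a = b;   b · b² = e

Answer: e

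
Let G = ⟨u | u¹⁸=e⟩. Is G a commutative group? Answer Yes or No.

G has a single generator, so G is cyclic and hence abelian.

Answer: Yes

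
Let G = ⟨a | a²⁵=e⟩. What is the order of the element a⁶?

Compute successive powers until reaching e:
  (a⁶)¹ = a⁶, (a⁶)² = a¹², (a⁶)³ = a¹⁸, (a⁶)⁴ = a²⁴, (a⁶)⁵ = a⁵, (a⁶)⁶ = a¹¹, (a⁶)⁷ = a¹⁷, (a⁶)⁸ = a²³, (a⁶)⁹ = a⁴, (a⁶)¹⁰ = a¹⁰, (a⁶)¹¹ = a¹⁶, (a⁶)¹² = a²², (a⁶)¹³ = a³, (a⁶)¹⁴ = a⁹, (a⁶)¹⁵ = a¹⁵, (a⁶)¹⁶ = a²¹, (a⁶)¹⁷ = a², (a⁶)¹⁸ = a⁸, (a⁶)¹⁹ = a¹⁴, (a⁶)²⁰ = a²⁰, (a⁶)²¹ = a, (a⁶)²² = a⁷, (a⁶)²³ = a¹³, (a⁶)²⁴ = a¹⁹, (a⁶)²⁵ = e.
The smallest positive k with (a⁶)ᵏ = e is 25.

Answer: 25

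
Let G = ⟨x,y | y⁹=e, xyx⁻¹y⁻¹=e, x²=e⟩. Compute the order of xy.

Compute successive powers until reaching e:
  (xy)¹ = xy, (xy)² = y², (xy)³ = xy³, (xy)⁴ = y⁴, (xy)⁵ = xy⁵, (xy)⁶ = y⁶, (xy)⁷ = xy⁷, (xy)⁸ = y⁸, (xy)⁹ = x, (xy)¹⁰ = y, (xy)¹¹ = xy², (xy)¹² = y³, (xy)¹³ = xy⁴, (xy)¹⁴ = y⁵, (xy)¹⁵ = xy⁶, (xy)¹⁶ = y⁷, (xy)¹⁷ = xy⁸, (xy)¹⁸ = e.
The smallest positive k with (xy)ᵏ = e is 18.

Answer: 18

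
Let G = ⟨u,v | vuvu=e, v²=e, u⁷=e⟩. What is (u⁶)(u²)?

Compute (u⁶) · (u²) by multiplying left to right and reducing via the relations at each step:
  (u⁶) · u² = u

Answer: u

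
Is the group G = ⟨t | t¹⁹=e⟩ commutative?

G has a single generator, so G is cyclic and hence abelian.

Answer: Yes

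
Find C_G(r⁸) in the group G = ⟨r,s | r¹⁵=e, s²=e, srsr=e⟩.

⟨r⁸⟩ ⊆ C_G(r⁸) since powers of r⁸ commute with r⁸; so |C_G(r⁸)| ≥ |⟨r⁸⟩| = 15.
By orbit–stabilizer, |C_G(r⁸)| = |G| / |conj. class of r⁸| = 30 / 2 = 15.
The 15 elements commuting with r⁸ are {e, r, r², r³, r⁴, r⁵, r⁶, r⁷, r⁸, r⁹, r¹⁰, r¹¹, r¹², r¹³, r¹⁴}.

Answer: {e, r, r², r³, r⁴, r⁵, r⁶, r⁷, r⁸, r⁹, r¹⁰, r¹¹, r¹², r¹³, r¹⁴}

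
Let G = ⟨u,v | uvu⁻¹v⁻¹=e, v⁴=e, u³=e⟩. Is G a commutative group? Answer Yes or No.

Each pair of generators commutes: u·v = uv = v·u. Since the generators pairwise commute, every element of G commutes with every other, so G is abelian.

Answer: Yes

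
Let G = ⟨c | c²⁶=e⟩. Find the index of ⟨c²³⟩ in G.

First find ord(c²³) by computing successive powers:
  (c²³)¹ = c²³, (c²³)² = c²⁰, (c²³)³ = c¹⁷, (c²³)⁴ = c¹⁴, (c²³)⁵ = c¹¹, (c²³)⁶ = c⁸, (c²³)⁷ = c⁵, (c²³)⁸ = c², (c²³)⁹ = c²⁵, (c²³)¹⁰ = c²², (c²³)¹¹ = c¹⁹, (c²³)¹² = c¹⁶, (c²³)¹³ = c¹³, (c²³)¹⁴ = c¹⁰, (c²³)¹⁵ = c⁷, (c²³)¹⁶ = c⁴, (c²³)¹⁷ = c, (c²³)¹⁸ = c²⁴, (c²³)¹⁹ = c²¹, (c²³)²⁰ = c¹⁸, (c²³)²¹ = c¹⁵, (c²³)²² = c¹², (c²³)²³ = c⁹, (c²³)²⁴ = c⁶, (c²³)²⁵ = c³, (c²³)²⁶ = e.
So |⟨c²³⟩| = ord(c²³) = 26. With |G| = 26, by Lagrange [G : ⟨c²³⟩] = 26/26 = 1.

Answer: 1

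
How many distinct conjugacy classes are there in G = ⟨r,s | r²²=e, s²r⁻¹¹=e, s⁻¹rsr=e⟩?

The conjugacy classes (representative and size) are:
  [e] (size 1), [r²¹] (size 2), [r²] (size 2), [r³] (size 2), [r¹⁸] (size 2), [r¹⁷] (size 2), [r⁶] (size 2), [r⁷] (size 2), [r⁸] (size 2), [r¹³] (size 2), [r¹²] (size 2), [r¹¹] (size 1), [r¹⁰s] (size 11), [r⁷s] (size 11).
Class equation: 1 + 2 + 2 + 2 + 2 + 2 + 2 + 2 + 2 + 2 + 2 + 1 + 11 + 11 = 44 = |G|. So G has 14 conjugacy classes.

Answer: 14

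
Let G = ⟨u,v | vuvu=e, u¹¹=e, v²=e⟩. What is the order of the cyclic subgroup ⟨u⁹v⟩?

|⟨u⁹v⟩| equals the order of u⁹v. Compute successive powers until reaching e:
  (u⁹v)¹ = u⁹v, (u⁹v)² = e.
The smallest positive k with (u⁹v)ᵏ = e is 2, so |⟨u⁹v⟩| = 2.

Answer: 2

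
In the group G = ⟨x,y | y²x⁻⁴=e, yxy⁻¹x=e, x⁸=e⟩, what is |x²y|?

Compute successive powers until reaching e:
  (x²y)¹ = x²y, (x²y)² = x⁴, (x²y)³ = x²y⁻¹, (x²y)⁴ = e.
The smallest positive k with (x²y)ᵏ = e is 4.

Answer: 4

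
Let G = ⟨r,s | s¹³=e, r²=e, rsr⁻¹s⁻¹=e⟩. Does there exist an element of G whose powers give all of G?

|G| = 26. The element rs has order 26 (its powers give 26 distinct elements), so ⟨rs⟩ = G and G is cyclic.

Answer: Yes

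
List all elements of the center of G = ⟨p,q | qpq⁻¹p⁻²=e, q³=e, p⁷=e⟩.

An element z ∈ Z(G) iff z commutes with every generator.
For example e is central: e·p = p = p·e; e·q = q = q·e.
Whereas p ∉ Z(G) since p·q = pq ≠ p²q = q·p.
Checking each of the 21 elements this way gives Z(G) = {e}, of order 1.

Answer: {e}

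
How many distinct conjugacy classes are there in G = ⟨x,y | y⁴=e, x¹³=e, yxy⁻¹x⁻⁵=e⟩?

The conjugacy classes (representative and size) are:
  [e] (size 1), [x] (size 4), [x²] (size 4), [x⁹] (size 4), [x¹²y] (size 13), [x⁴y²] (size 13), [x¹²y³] (size 13).
Class equation: 1 + 4 + 4 + 4 + 13 + 13 + 13 = 52 = |G|. So G has 7 conjugacy classes.

Answer: 7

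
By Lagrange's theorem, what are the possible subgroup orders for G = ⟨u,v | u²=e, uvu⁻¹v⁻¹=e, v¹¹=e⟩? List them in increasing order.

|G| = 22 = 2 · 11. By Lagrange's theorem the order of any subgroup divides 22; the divisors of 22 are 1, 2, 11, 22.

Answer: 1, 2, 11, 22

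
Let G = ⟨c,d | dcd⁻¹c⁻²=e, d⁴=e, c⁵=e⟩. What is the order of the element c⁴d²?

Compute successive powers until reaching e:
  (c⁴d²)¹ = c⁴d², (c⁴d²)² = e.
The smallest positive k with (c⁴d²)ᵏ = e is 2.

Answer: 2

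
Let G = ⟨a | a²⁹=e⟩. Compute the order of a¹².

Compute successive powers until reaching e:
  (a¹²)¹ = a¹², (a¹²)² = a²⁴, (a¹²)³ = a⁷, (a¹²)⁴ = a¹⁹, (a¹²)⁵ = a², (a¹²)⁶ = a¹⁴, (a¹²)⁷ = a²⁶, (a¹²)⁸ = a⁹, (a¹²)⁹ = a²¹, (a¹²)¹⁰ = a⁴, (a¹²)¹¹ = a¹⁶, (a¹²)¹² = a²⁸, (a¹²)¹³ = a¹¹, (a¹²)¹⁴ = a²³, (a¹²)¹⁵ = a⁶, (a¹²)¹⁶ = a¹⁸, (a¹²)¹⁷ = a, (a¹²)¹⁸ = a¹³, (a¹²)¹⁹ = a²⁵, (a¹²)²⁰ = a⁸, (a¹²)²¹ = a²⁰, (a¹²)²² = a³, (a¹²)²³ = a¹⁵, (a¹²)²⁴ = a²⁷, (a¹²)²⁵ = a¹⁰, (a¹²)²⁶ = a²², (a¹²)²⁷ = a⁵, (a¹²)²⁸ = a¹⁷, (a¹²)²⁹ = e.
The smallest positive k with (a¹²)ᵏ = e is 29.

Answer: 29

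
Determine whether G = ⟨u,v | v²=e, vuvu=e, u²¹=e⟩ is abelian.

u·v = uv but v·u = u²⁰v, so u·v ≠ v·u and G is not abelian.

Answer: No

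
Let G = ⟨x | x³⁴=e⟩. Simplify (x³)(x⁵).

Compute (x³) · (x⁵) by multiplying left to right and reducing via the relations at each step:
  (x³) · x⁵ = x⁸

Answer: x⁸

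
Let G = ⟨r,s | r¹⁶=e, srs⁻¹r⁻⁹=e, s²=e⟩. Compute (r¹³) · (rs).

Compute (r¹³) · (rs) by multiplying left to right and reducing via the relations at each step:
  (r¹³) · r = r¹⁴
  (r¹⁴) · s = r¹⁴s

Answer: r¹⁴s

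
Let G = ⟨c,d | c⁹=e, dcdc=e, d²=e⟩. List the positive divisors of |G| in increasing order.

|G| = 18 = 2 · 3². By Lagrange's theorem the order of any subgroup divides 18; the divisors of 18 are 1, 2, 3, 6, 9, 18.

Answer: 1, 2, 3, 6, 9, 18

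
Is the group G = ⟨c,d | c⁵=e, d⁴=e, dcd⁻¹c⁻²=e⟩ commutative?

c·d = cd but d·c = c²d, so c·d ≠ d·c and G is not abelian.

Answer: No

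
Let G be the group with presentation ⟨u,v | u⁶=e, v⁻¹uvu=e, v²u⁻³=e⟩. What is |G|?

Enumerate words in the generators, reducing via the relations: the distinct elements are
  {e, u, v, uv, u², u³, u⁴, u⁵, u²v, v⁻¹, uv⁻¹, u²v⁻¹}.
No further products give new elements, so |G| = 12.

Answer: 12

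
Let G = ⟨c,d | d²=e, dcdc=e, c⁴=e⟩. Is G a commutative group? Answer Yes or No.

c·d = cd but d·c = c³d, so c·d ≠ d·c and G is not abelian.

Answer: No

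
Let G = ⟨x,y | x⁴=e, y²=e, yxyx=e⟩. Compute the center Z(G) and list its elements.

An element z ∈ Z(G) iff z commutes with every generator.
For example x² is central: (x²)·x = x³ = x·(x²); (x²)·y = x²y = y·(x²).
Whereas x ∉ Z(G) since x·y = xy ≠ x³y = y·x.
Checking each of the 8 elements this way gives Z(G) = {e, x²}, of order 2.

Answer: {e, x²}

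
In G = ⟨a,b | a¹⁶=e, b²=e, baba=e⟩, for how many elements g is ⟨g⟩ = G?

⟨g⟩ = G would require ord(g) = |G| = 32, but the maximum element order in G is 16 < 32. So G is not cyclic and no single element generates it: the count is 0.

Answer: 0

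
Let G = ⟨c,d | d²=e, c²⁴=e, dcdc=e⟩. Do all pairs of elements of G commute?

c·d = cd but d·c = c²³d, so c·d ≠ d·c and G is not abelian.

Answer: No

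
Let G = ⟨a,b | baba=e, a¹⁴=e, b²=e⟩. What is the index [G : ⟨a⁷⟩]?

First find ord(a⁷) by computing successive powers:
  (a⁷)¹ = a⁷, (a⁷)² = e.
So |⟨a⁷⟩| = ord(a⁷) = 2. With |G| = 28, by Lagrange [G : ⟨a⁷⟩] = 28/2 = 14.

Answer: 14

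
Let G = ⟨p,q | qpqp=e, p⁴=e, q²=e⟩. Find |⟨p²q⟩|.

|⟨p²q⟩| equals the order of p²q. Compute successive powers until reaching e:
  (p²q)¹ = p²q, (p²q)² = e.
The smallest positive k with (p²q)ᵏ = e is 2, so |⟨p²q⟩| = 2.

Answer: 2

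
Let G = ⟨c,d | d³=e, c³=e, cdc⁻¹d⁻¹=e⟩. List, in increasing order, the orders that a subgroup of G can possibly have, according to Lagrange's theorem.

|G| = 9 = 3². By Lagrange's theorem the order of any subgroup divides 9; the divisors of 9 are 1, 3, 9.

Answer: 1, 3, 9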